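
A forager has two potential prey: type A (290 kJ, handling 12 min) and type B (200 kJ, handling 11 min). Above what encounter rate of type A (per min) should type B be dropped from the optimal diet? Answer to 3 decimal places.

The zero-one rule: include type B iff E₂/h₂ > λE₁/(1+λh₁). Equality gives the switch point.
λE₁h₂ = E₂ + λE₂h₁ ⇒ λ = E₂/(E₁h₂ − E₂h₁) = 200/(3190 − 2400) = 0.2532 per min.

0.253 per min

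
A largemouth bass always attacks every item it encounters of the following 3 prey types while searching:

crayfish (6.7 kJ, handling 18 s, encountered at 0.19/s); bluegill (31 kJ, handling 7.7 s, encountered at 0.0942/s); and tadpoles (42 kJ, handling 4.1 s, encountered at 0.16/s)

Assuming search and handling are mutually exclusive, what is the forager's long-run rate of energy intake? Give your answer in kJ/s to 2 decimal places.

R = Σλ_iE_i / (1 + Σλ_ih_i)
Numerator: 0.19×6.7 + 0.0942×31 + 0.16×42 = 10.91
Denominator: 1 + 0.19×18 + 0.0942×7.7 + 0.16×4.1 = 5.801
R = 10.91/5.801 = 1.881 kJ/s

1.88 kJ/s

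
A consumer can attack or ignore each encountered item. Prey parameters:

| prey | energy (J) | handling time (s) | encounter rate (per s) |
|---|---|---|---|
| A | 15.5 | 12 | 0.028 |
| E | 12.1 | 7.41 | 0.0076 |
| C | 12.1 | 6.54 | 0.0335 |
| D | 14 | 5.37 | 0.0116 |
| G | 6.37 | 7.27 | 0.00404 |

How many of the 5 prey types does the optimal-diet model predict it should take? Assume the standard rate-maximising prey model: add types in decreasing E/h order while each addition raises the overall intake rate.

Rank by E/h (J/s): D 2.61, C 1.85, E 1.63, A 1.29, G 0.876. Include each in turn until the next type's E/h falls below the running intake rate.
Rate on top 1: 0.1529. C: 1.85 > 0.1529 → include.
Rate on top 2: 0.4431. E: 1.63 > 0.4431 → include.
Rate on top 3: 0.4932. A: 1.29 > 0.4932 → include.
Rate on top 4: 0.6535. G: 0.876 > 0.6535 → include.
Optimal diet: D, C, E, A, G — 5 of 5 types.

5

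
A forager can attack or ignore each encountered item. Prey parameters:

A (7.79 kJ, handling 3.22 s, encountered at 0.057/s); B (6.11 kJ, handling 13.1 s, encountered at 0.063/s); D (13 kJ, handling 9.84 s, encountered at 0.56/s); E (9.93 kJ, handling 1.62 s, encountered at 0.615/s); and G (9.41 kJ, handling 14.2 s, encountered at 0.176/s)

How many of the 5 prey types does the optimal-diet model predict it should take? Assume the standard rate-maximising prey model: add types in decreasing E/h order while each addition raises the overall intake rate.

1

Profitabilities (E/h, kJ/s): E 6.13, A 2.42, D 1.32, G 0.663, B 0.466. Add prey in this order while the next type's profitability exceeds the intake rate on those already taken.
Rate on top 1: 3.059. A: 2.42 < 3.059 → exclude; stop.
Optimal diet: E — 1 of 5 types.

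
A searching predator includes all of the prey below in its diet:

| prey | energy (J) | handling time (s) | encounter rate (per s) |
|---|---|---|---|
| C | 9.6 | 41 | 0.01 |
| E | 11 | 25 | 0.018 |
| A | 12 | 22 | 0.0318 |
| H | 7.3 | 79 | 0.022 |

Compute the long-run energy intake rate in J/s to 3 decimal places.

0.195 J/s

Energy encountered per unit search time: 0.01×9.6 + 0.018×11 + 0.0318×12 + 0.022×7.3 = 0.8362 J/s.
Handling time per unit search time: 0.01×41 + 0.018×25 + 0.0318×22 + 0.022×79 = 3.298.
Rate = 0.8362/(1 + 3.298) = 0.1946 J/s.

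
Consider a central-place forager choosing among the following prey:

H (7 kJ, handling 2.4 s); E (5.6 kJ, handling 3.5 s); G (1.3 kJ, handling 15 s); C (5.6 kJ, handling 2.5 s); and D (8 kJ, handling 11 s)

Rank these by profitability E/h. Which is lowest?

G

In descending order of E/h:
H: 7/2.4 = 2.92 kJ/s
C: 5.6/2.5 = 2.24 kJ/s
E: 5.6/3.5 = 1.6 kJ/s
D: 8/11 = 0.727 kJ/s
G: 1.3/15 = 0.0867 kJ/s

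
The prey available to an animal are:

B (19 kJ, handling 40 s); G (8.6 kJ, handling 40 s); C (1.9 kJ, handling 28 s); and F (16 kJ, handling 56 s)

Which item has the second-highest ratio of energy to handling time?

Profitability E/h (kJ/s): B = 19/40 = 0.475, G = 8.6/40 = 0.215, C = 1.9/28 = 0.0679, F = 16/56 = 0.286.
Ranked: B > F > G > C.

F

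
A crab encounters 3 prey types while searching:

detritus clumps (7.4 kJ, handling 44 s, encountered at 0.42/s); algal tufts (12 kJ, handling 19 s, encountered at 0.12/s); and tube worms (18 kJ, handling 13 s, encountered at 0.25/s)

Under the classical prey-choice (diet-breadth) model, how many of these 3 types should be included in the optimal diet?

E/h in descending order: tube worms 1.38, algal tufts 0.632, detritus clumps 0.168 kJ/s. The optimal diet is the largest prefix of this list for which every included type satisfies E_i/h_i > R on the types above it.
Rate on top 1: 1.059. algal tufts: 0.632 < 1.059 → exclude; stop.
Optimal diet: tube worms — 1 of 3 types.

1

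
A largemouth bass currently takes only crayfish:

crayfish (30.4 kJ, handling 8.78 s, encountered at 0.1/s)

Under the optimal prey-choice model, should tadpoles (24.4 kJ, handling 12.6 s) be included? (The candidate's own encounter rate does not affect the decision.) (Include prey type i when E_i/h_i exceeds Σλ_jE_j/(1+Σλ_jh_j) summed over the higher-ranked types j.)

Intake rate on the current diet: R = (0.1×30.4) / (1 + 0.1×8.78) = 3.04/1.878 = 1.619 kJ/s.
Profitability of tadpoles: 24.4/12.6 = 1.937 kJ/s.
1.937 > 1.619, so adding tadpoles raises the average — include it.

Yes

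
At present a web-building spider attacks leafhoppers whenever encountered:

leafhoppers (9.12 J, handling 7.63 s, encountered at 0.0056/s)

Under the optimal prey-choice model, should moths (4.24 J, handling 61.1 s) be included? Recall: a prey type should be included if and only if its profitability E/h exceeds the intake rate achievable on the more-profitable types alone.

Yes

Intake rate on the current diet: R = (0.0056×9.12) / (1 + 0.0056×7.63) = 0.05107/1.043 = 0.04898 J/s.
moths: E/h = 4.24/61.1 = 0.06939 J/s.
Since 0.06939 > R, including moths increases the long-run rate.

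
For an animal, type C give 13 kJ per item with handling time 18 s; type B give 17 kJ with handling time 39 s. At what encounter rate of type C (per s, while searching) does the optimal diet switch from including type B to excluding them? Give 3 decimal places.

0.085 per s

Drop type B once their profitability E₂/h₂ falls below the rate achievable on type C alone: E₂/h₂ = λE₁/(1 + λh₁).
Solve for λ: λE₁h₂ = E₂(1 + λh₁) → λ(E₁h₂ − E₂h₁) = E₂ → λ = E₂/(E₁h₂ − E₂h₁).
λ = 17/(13×39 − 17×18) = 17/201 = 0.08458 per s.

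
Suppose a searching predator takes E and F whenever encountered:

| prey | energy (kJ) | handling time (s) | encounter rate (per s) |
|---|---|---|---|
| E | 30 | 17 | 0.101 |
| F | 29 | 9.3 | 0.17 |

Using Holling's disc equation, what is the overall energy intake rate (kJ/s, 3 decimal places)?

R = Σλ_iE_i / (1 + Σλ_ih_i)
Numerator: 0.101×30 + 0.17×29 = 7.96
Denominator: 1 + 0.101×17 + 0.17×9.3 = 4.298
R = 7.96/4.298 = 1.852 kJ/s

1.852 kJ/s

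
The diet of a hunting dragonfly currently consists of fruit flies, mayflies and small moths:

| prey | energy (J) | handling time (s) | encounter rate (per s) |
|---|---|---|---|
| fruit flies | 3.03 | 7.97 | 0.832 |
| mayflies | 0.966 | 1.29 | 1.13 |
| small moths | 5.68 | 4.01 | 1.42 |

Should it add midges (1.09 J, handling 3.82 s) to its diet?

No

Intake rate on the current diet: R = (0.832×3.03 + 1.13×0.966 + 1.42×5.68) / (1 + 0.832×7.97 + 1.13×1.29 + 1.42×4.01) = 11.68/14.78 = 0.79 J/s.
Profitability of midges: 1.09/3.82 = 0.2853 J/s.
0.2853 < 0.79, so adding midges would lower the average — exclude it.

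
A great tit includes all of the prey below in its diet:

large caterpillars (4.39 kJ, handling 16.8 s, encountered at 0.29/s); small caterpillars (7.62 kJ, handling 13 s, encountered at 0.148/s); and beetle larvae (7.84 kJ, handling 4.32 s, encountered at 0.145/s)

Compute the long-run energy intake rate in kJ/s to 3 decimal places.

0.420 kJ/s

Energy encountered per unit search time: 0.29×4.39 + 0.148×7.62 + 0.145×7.84 = 3.538 kJ/s.
Handling time per unit search time: 0.29×16.8 + 0.148×13 + 0.145×4.32 = 7.422.
Rate = 3.538/(1 + 7.422) = 0.42 kJ/s.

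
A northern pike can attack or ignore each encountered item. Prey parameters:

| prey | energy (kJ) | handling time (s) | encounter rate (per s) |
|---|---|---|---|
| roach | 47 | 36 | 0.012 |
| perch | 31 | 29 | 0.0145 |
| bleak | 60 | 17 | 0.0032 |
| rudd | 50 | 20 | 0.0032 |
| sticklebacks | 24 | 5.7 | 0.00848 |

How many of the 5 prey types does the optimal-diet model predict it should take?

5

Profitabilities (E/h, kJ/s): sticklebacks 4.21, bleak 3.53, rudd 2.5, roach 1.31, perch 1.07. Add prey in this order while the next type's profitability exceeds the intake rate on those already taken.
Rate on top 1: 0.1941. bleak: 3.53 > 0.1941 → include.
Rate on top 2: 0.3587. rudd: 2.5 > 0.3587 → include.
Rate on top 3: 0.4761. roach: 1.31 > 0.4761 → include.
Rate on top 4: 0.7003. perch: 1.07 > 0.7003 → include.
Optimal diet: sticklebacks, bleak, rudd, roach, perch — 5 of 5 types.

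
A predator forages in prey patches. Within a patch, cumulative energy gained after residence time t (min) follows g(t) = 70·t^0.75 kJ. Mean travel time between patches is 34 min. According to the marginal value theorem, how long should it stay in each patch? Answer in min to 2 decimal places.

Optimal t* satisfies g'(t*) = g(t*)/(T + t*).
g'(t) = 0.75·70·t^-0.25. Setting 0.75·70·t^-0.25 = 70·t^0.75/(34+t) gives 0.75(34+t) = t, so 0.25·t = 0.75×34.
t* = 0.75×34/0.25 = 102 min.

102.00 min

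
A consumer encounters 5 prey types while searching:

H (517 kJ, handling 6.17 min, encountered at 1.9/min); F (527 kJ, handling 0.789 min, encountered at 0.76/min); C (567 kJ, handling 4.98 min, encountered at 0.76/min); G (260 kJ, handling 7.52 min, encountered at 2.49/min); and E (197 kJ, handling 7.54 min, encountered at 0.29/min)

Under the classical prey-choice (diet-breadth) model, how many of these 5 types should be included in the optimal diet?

Profitabilities (E/h, kJ/min): F 668, C 114, H 83.8, G 34.6, E 26.1. Add prey in this order while the next type's profitability exceeds the intake rate on those already taken.
Rate on top 1: 250.4. C: 114 < 250.4 → exclude; stop.
Optimal diet: F — 1 of 5 types.

1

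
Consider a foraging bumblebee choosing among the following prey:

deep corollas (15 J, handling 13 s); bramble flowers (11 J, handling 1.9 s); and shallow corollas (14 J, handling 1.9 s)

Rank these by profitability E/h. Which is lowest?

Profitability E/h (J/s): deep corollas = 15/13 = 1.15, bramble flowers = 11/1.9 = 5.79, shallow corollas = 14/1.9 = 7.37.
Ranked: shallow corollas > bramble flowers > deep corollas.

deep corollas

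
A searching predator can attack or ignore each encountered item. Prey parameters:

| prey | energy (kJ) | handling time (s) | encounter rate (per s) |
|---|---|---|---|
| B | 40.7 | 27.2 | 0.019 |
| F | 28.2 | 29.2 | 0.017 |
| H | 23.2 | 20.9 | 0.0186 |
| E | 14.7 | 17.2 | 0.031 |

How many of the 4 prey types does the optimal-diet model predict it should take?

4

E/h in descending order: B 1.5, H 1.11, F 0.966, E 0.855 kJ/s. The optimal diet is the largest prefix of this list for which every included type satisfies E_i/h_i > R on the types above it.
Rate on top 1: 0.5098. H: 1.11 > 0.5098 → include.
Rate on top 2: 0.6323. F: 0.966 > 0.6323 → include.
Rate on top 3: 0.7012. E: 0.855 > 0.7012 → include.
Optimal diet: B, H, F, E — 4 of 4 types.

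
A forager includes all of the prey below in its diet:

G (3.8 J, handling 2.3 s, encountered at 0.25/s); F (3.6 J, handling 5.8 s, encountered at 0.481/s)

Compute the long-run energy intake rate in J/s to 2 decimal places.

0.61 J/s

R = Σλ_iE_i / (1 + Σλ_ih_i)
Numerator: 0.25×3.8 + 0.481×3.6 = 2.682
Denominator: 1 + 0.25×2.3 + 0.481×5.8 = 4.365
R = 2.682/4.365 = 0.6144 J/s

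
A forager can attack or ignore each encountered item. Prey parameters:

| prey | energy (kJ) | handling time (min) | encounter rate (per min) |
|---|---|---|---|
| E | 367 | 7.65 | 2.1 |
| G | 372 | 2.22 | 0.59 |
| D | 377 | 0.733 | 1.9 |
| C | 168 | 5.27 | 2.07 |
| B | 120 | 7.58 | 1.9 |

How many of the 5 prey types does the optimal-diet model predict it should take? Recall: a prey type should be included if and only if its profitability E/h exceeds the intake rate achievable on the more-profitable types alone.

1

Profitabilities (E/h, kJ/min): D 514, G 168, E 48, C 31.9, B 15.8. Add prey in this order while the next type's profitability exceeds the intake rate on those already taken.
Rate on top 1: 299.4. G: 168 < 299.4 → exclude; stop.
Optimal diet: D — 1 of 5 types.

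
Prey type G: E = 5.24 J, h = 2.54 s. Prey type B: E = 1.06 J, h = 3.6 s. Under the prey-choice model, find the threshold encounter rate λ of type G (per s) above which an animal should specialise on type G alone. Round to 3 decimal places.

0.066 per s

At the threshold, the rate on type G alone equals the profitability of type B: λ·5.24/(1 + λ·2.54) = 1.06/3.6 = 0.2944.
Rearranging, λ(5.24 − 0.2944×2.54) = 0.2944, so λ = 0.2944/4.492 = 0.06555 per s.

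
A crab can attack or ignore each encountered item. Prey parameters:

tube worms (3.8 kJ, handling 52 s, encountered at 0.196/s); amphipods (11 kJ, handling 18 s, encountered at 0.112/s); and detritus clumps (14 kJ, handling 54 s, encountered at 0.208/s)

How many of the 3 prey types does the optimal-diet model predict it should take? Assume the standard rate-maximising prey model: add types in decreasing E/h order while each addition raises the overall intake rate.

Profitabilities (E/h, kJ/s): amphipods 0.611, detritus clumps 0.259, tube worms 0.0731. Add prey in this order while the next type's profitability exceeds the intake rate on those already taken.
Rate on top 1: 0.4085. detritus clumps: 0.259 < 0.4085 → exclude; stop.
Optimal diet: amphipods — 1 of 3 types.

1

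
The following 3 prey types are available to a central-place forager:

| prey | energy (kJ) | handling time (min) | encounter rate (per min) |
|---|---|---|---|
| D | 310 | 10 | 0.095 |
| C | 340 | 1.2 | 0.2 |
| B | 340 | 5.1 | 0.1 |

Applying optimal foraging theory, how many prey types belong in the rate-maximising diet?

2

Profitabilities (E/h, kJ/min): C 283, B 66.7, D 31. Add prey in this order while the next type's profitability exceeds the intake rate on those already taken.
Rate on top 1: 54.84. B: 66.7 > 54.84 → include.
Rate on top 2: 58.29. D: 31 < 58.29 → exclude; stop.
Optimal diet: C, B — 2 of 3 types.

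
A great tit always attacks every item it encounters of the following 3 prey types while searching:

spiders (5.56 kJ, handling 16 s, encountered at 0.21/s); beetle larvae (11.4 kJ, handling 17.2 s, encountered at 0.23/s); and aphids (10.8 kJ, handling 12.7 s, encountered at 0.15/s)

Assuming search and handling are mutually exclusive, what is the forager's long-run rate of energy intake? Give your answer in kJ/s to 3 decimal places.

0.529 kJ/s

R = (0.21×5.56 + 0.23×11.4 + 0.15×10.8) / (1 + 0.21×16 + 0.23×17.2 + 0.15×12.7) = 5.41/10.22 = 0.5293 kJ/s.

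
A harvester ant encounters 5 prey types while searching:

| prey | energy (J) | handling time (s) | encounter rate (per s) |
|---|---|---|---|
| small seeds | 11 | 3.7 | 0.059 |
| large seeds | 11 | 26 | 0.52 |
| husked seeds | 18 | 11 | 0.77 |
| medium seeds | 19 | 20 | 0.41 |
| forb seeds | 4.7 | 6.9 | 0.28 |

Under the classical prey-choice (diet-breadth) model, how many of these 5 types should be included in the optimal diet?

2

Rank by E/h (J/s): small seeds 2.97, husked seeds 1.64, medium seeds 0.95, forb seeds 0.681, large seeds 0.423. Include each in turn until the next type's E/h falls below the running intake rate.
Rate on top 1: 0.5327. husked seeds: 1.64 > 0.5327 → include.
Rate on top 2: 1.498. medium seeds: 0.95 < 1.498 → exclude; stop.
Optimal diet: small seeds, husked seeds — 2 of 5 types.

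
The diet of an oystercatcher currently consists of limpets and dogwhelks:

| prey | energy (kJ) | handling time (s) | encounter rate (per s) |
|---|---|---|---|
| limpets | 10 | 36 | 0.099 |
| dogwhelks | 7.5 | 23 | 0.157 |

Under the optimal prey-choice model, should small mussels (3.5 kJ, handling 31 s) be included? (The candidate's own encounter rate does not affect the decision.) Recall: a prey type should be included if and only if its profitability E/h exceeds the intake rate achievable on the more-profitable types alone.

On limpets and dogwhelks alone, R = ΣλE/(1+Σλh) = 2.167/8.175 = 0.2651 kJ/s.
small mussels: E/h = 3.5/31 = 0.1129 kJ/s.
0.1129 < 0.2651, so adding small mussels would lower the average — exclude it.

No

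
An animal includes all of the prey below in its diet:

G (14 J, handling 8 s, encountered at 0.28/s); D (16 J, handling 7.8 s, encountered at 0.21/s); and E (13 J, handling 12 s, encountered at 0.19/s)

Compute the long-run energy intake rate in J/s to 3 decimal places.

R = Σλ_iE_i / (1 + Σλ_ih_i)
Numerator: 0.28×14 + 0.21×16 + 0.19×13 = 9.75
Denominator: 1 + 0.28×8 + 0.21×7.8 + 0.19×12 = 7.158
R = 9.75/7.158 = 1.362 J/s

1.362 J/s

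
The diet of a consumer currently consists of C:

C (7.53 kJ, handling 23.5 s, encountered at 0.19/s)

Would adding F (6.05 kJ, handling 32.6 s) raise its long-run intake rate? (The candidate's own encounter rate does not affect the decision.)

No

On C alone, R = ΣλE/(1+Σλh) = 1.431/5.465 = 0.2618 kJ/s.
Profitability of F: 6.05/32.6 = 0.1856 kJ/s.
Since 0.1856 < R, time spent handling F is better spent searching.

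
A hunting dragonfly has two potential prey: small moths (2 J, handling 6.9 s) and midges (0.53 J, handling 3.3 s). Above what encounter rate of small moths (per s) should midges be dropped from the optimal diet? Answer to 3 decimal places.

At the threshold, the rate on small moths alone equals the profitability of midges: λ·2/(1 + λ·6.9) = 0.53/3.3 = 0.1606.
Rearranging, λ(2 − 0.1606×6.9) = 0.1606, so λ = 0.1606/0.8918 = 0.1801 per s.

0.180 per s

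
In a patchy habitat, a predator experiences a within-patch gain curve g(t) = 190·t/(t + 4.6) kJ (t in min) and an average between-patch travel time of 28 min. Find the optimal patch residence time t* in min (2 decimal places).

11.35 min

Optimal t* satisfies g'(t*) = g(t*)/(T + t*).
g'(t) = 190·4.6/(t + 4.6)². Setting 190·4.6/(t+4.6)² = 190t/[(t+4.6)(28+t)] gives 4.6(28+t) = t(t+4.6), so t² = 4.6×28 = 128.8.
t* = √128.8 = 11.35 min.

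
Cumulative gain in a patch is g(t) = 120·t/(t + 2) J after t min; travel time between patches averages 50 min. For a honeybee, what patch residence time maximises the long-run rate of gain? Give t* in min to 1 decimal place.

Maximise g(t)/(T+t): set derivative to zero → g'(t)(T+t) = g(t).
g'(t) = 120·2/(t + 2)². Setting 120·2/(t+2)² = 120t/[(t+2)(50+t)] gives 2(50+t) = t(t+2), so t² = 2×50 = 100.
t* = √100 = 10 min.

10.0 min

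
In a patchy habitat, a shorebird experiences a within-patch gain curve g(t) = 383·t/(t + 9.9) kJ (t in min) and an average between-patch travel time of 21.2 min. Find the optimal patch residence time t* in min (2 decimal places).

By the marginal value theorem, leave when the instantaneous gain rate g'(t) equals the habitat-wide average g(t)/(T + t).
g'(t) = 383·9.9/(t + 9.9)². Setting 383·9.9/(t+9.9)² = 383t/[(t+9.9)(21.2+t)] gives 9.9(21.2+t) = t(t+9.9), so t² = 9.9×21.2 = 209.9.
t* = √209.9 = 14.49 min.

14.49 min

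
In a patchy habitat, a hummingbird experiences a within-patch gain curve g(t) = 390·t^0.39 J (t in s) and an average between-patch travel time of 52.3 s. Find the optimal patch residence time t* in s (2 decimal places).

33.44 s

By the marginal value theorem, leave when the instantaneous gain rate g'(t) equals the habitat-wide average g(t)/(T + t).
g'(t) = 0.39·390·t^-0.61. Setting 0.39·390·t^-0.61 = 390·t^0.39/(52.3+t) gives 0.39(52.3+t) = t, so 0.61·t = 0.39×52.3.
t* = 0.39×52.3/0.61 = 33.44 s.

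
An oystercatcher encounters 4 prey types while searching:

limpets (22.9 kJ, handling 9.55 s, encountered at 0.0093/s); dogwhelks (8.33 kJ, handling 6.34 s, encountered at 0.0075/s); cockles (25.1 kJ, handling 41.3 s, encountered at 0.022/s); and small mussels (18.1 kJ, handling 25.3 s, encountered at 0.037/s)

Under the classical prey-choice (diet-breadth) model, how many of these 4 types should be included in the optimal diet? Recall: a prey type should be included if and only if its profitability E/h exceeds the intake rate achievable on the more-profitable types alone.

E/h in descending order: limpets 2.4, dogwhelks 1.31, small mussels 0.715, cockles 0.608 kJ/s. The optimal diet is the largest prefix of this list for which every included type satisfies E_i/h_i > R on the types above it.
Rate on top 1: 0.1956. dogwhelks: 1.31 > 0.1956 → include.
Rate on top 2: 0.2424. small mussels: 0.715 > 0.2424 → include.
Rate on top 3: 0.456. cockles: 0.608 > 0.456 → include.
Optimal diet: limpets, dogwhelks, small mussels, cockles — 4 of 4 types.

4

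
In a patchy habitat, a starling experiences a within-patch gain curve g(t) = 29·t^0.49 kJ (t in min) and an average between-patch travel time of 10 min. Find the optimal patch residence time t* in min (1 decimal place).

9.6 min

Optimal t* satisfies g'(t*) = g(t*)/(T + t*).
g'(t) = 0.49·29·t^-0.51. Setting 0.49·29·t^-0.51 = 29·t^0.49/(10+t) gives 0.49(10+t) = t, so 0.51·t = 0.49×10.
t* = 0.49×10/0.51 = 9.608 min.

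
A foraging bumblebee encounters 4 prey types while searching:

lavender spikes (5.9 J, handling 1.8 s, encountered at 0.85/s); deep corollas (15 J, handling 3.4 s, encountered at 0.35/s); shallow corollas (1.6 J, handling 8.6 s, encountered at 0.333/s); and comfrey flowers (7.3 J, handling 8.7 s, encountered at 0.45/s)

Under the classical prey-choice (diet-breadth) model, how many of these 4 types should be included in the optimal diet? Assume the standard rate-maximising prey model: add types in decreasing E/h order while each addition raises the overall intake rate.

E/h in descending order: deep corollas 4.41, lavender spikes 3.28, comfrey flowers 0.839, shallow corollas 0.186 J/s. The optimal diet is the largest prefix of this list for which every included type satisfies E_i/h_i > R on the types above it.
Rate on top 1: 2.397. lavender spikes: 3.28 > 2.397 → include.
Rate on top 2: 2.759. comfrey flowers: 0.839 < 2.759 → exclude; stop.
Optimal diet: deep corollas, lavender spikes — 2 of 4 types.

2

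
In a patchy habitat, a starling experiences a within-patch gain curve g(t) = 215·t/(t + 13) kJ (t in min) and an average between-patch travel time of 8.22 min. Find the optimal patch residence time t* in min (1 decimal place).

Optimal t* satisfies g'(t*) = g(t*)/(T + t*).
g'(t) = 215·13/(t + 13)². Setting 215·13/(t+13)² = 215t/[(t+13)(8.22+t)] gives 13(8.22+t) = t(t+13), so t² = 13×8.22 = 106.9.
t* = √106.9 = 10.34 min.

10.3 min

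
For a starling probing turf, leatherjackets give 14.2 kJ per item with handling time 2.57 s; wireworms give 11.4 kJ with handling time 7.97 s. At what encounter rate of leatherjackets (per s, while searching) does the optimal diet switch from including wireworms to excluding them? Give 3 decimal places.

The zero-one rule: include wireworms iff E₂/h₂ > λE₁/(1+λh₁). Equality gives the switch point.
λE₁h₂ = E₂ + λE₂h₁ ⇒ λ = E₂/(E₁h₂ − E₂h₁) = 11.4/(113.2 − 29.3) = 0.1359 per s.

0.136 per s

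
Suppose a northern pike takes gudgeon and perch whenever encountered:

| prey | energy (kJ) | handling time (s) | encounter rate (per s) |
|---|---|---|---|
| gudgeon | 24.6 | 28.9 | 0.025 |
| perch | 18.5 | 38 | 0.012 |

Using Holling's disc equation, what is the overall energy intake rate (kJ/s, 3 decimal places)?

0.384 kJ/s

R = (0.025×24.6 + 0.012×18.5) / (1 + 0.025×28.9 + 0.012×38) = 0.837/2.179 = 0.3842 kJ/s.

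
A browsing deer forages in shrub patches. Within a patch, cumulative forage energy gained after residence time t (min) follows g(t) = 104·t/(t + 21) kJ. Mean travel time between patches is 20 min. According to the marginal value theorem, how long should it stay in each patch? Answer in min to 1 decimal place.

20.5 min

Maximise g(t)/(T+t): set derivative to zero → g'(t)(T+t) = g(t).
g'(t) = 104·21/(t + 21)². Setting 104·21/(t+21)² = 104t/[(t+21)(20+t)] gives 21(20+t) = t(t+21), so t² = 21×20 = 420.
t* = √420 = 20.49 min.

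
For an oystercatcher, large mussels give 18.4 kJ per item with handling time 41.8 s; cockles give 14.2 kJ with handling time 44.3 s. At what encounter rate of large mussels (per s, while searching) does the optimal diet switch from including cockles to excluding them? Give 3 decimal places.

The zero-one rule: include cockles iff E₂/h₂ > λE₁/(1+λh₁). Equality gives the switch point.
λE₁h₂ = E₂ + λE₂h₁ ⇒ λ = E₂/(E₁h₂ − E₂h₁) = 14.2/(815.1 − 593.6) = 0.06409 per s.

0.064 per s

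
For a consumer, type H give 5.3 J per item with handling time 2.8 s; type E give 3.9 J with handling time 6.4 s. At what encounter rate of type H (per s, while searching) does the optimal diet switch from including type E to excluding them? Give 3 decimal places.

At the threshold, the rate on type H alone equals the profitability of type E: λ·5.3/(1 + λ·2.8) = 3.9/6.4 = 0.6094.
Rearranging, λ(5.3 − 0.6094×2.8) = 0.6094, so λ = 0.6094/3.594 = 0.1696 per s.

0.170 per s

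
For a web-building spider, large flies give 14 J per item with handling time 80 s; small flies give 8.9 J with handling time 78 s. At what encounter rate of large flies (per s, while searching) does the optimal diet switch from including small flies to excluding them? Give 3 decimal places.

0.023 per s

Drop small flies once their profitability E₂/h₂ falls below the rate achievable on large flies alone: E₂/h₂ = λE₁/(1 + λh₁).
Solve for λ: λE₁h₂ = E₂(1 + λh₁) → λ(E₁h₂ − E₂h₁) = E₂ → λ = E₂/(E₁h₂ − E₂h₁).
λ = 8.9/(14×78 − 8.9×80) = 8.9/380 = 0.02342 per s.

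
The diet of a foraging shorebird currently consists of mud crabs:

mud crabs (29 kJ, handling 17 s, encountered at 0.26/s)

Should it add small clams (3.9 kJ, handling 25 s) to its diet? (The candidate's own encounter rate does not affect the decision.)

Current rate: (0.26×29)/(1 + 0.26×17) = 1.391 kJ/s.
small clams: E/h = 3.9/25 = 0.156 kJ/s.
Since 0.156 < R, time spent handling small clams is better spent searching.

No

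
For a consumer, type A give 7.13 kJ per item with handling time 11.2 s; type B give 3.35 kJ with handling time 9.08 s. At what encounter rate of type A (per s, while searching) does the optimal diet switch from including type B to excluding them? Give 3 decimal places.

The zero-one rule: include type B iff E₂/h₂ > λE₁/(1+λh₁). Equality gives the switch point.
λE₁h₂ = E₂ + λE₂h₁ ⇒ λ = E₂/(E₁h₂ − E₂h₁) = 3.35/(64.74 − 37.52) = 0.1231 per s.

0.123 per s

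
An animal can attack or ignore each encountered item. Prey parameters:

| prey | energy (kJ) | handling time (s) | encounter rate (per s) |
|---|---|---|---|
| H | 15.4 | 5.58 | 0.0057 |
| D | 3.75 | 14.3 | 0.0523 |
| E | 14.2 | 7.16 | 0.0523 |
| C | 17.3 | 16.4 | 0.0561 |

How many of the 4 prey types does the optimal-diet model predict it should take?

3

Rank by E/h (kJ/s): H 2.76, E 1.98, C 1.05, D 0.262. Include each in turn until the next type's E/h falls below the running intake rate.
Rate on top 1: 0.08507. E: 1.98 > 0.08507 → include.
Rate on top 2: 0.5905. C: 1.05 > 0.5905 → include.
Rate on top 3: 0.7742. D: 0.262 < 0.7742 → exclude; stop.
Optimal diet: H, E, C — 3 of 4 types.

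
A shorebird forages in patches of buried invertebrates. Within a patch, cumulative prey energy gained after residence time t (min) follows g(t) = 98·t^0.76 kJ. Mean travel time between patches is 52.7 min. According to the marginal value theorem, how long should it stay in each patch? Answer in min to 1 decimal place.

166.9 min

By the marginal value theorem, leave when the instantaneous gain rate g'(t) equals the habitat-wide average g(t)/(T + t).
g'(t) = 0.76·98·t^-0.24. Setting 0.76·98·t^-0.24 = 98·t^0.76/(52.7+t) gives 0.76(52.7+t) = t, so 0.24·t = 0.76×52.7.
t* = 0.76×52.7/0.24 = 166.9 min.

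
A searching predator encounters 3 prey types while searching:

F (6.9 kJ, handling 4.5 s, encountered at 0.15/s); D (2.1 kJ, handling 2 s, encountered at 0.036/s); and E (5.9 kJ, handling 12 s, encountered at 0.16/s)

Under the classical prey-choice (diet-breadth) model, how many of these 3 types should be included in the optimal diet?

2

E/h in descending order: F 1.53, D 1.05, E 0.492 kJ/s. The optimal diet is the largest prefix of this list for which every included type satisfies E_i/h_i > R on the types above it.
Rate on top 1: 0.6179. D: 1.05 > 0.6179 → include.
Rate on top 2: 0.6357. E: 0.492 < 0.6357 → exclude; stop.
Optimal diet: F, D — 2 of 3 types.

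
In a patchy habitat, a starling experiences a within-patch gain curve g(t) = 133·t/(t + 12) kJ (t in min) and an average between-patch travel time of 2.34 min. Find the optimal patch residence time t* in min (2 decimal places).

5.30 min

Optimal t* satisfies g'(t*) = g(t*)/(T + t*).
g'(t) = 133·12/(t + 12)². Setting 133·12/(t+12)² = 133t/[(t+12)(2.34+t)] gives 12(2.34+t) = t(t+12), so t² = 12×2.34 = 28.08.
t* = √28.08 = 5.299 min.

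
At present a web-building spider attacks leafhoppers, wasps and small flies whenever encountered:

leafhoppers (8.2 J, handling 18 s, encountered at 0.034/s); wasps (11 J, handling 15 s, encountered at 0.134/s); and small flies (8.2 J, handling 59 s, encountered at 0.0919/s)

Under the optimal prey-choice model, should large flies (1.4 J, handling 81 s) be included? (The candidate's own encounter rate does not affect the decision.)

On leafhoppers, wasps and small flies alone, R = ΣλE/(1+Σλh) = 2.506/9.044 = 0.2771 J/s.
Profitability of large flies: 1.4/81 = 0.01728 J/s.
Since 0.01728 < R, time spent handling large flies is better spent searching.

No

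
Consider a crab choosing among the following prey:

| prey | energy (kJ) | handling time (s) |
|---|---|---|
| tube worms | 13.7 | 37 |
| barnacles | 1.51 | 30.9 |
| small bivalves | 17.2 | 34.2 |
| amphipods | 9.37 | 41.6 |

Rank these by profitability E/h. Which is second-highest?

Profitability E/h (kJ/s): tube worms = 13.7/37 = 0.37, barnacles = 1.51/30.9 = 0.0489, small bivalves = 17.2/34.2 = 0.503, amphipods = 9.37/41.6 = 0.225.
Ranked: small bivalves > tube worms > amphipods > barnacles.

tube worms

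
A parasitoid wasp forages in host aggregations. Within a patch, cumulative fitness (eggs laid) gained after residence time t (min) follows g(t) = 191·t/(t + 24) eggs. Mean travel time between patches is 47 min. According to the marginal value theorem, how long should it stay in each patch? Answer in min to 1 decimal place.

33.6 min

Maximise g(t)/(T+t): set derivative to zero → g'(t)(T+t) = g(t).
g'(t) = 191·24/(t + 24)². Setting 191·24/(t+24)² = 191t/[(t+24)(47+t)] gives 24(47+t) = t(t+24), so t² = 24×47 = 1128.
t* = √1128 = 33.59 min.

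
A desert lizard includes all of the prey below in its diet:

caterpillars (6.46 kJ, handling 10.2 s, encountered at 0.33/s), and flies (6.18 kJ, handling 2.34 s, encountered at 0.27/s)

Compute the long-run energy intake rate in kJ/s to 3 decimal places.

0.760 kJ/s

R = Σλ_iE_i / (1 + Σλ_ih_i)
Numerator: 0.33×6.46 + 0.27×6.18 = 3.8
Denominator: 1 + 0.33×10.2 + 0.27×2.34 = 4.998
R = 3.8/4.998 = 0.7604 kJ/s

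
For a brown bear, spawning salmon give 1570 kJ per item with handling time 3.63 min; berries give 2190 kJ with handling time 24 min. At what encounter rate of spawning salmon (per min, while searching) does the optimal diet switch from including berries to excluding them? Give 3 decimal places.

0.074 per min

At the threshold, the rate on spawning salmon alone equals the profitability of berries: λ·1570/(1 + λ·3.63) = 2190/24 = 91.25.
Rearranging, λ(1570 − 91.25×3.63) = 91.25, so λ = 91.25/1239 = 0.07366 per min.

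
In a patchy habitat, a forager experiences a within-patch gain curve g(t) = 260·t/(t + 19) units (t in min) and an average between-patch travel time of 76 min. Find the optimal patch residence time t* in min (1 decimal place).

Maximise g(t)/(T+t): set derivative to zero → g'(t)(T+t) = g(t).
g'(t) = 260·19/(t + 19)². Setting 260·19/(t+19)² = 260t/[(t+19)(76+t)] gives 19(76+t) = t(t+19), so t² = 19×76 = 1444.
t* = √1444 = 38 min.

38.0 min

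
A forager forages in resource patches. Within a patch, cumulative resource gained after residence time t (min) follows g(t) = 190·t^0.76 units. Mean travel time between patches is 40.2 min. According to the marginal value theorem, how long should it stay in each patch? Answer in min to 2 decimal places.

127.30 min

Maximise g(t)/(T+t): set derivative to zero → g'(t)(T+t) = g(t).
g'(t) = 0.76·190·t^-0.24. Setting 0.76·190·t^-0.24 = 190·t^0.76/(40.2+t) gives 0.76(40.2+t) = t, so 0.24·t = 0.76×40.2.
t* = 0.76×40.2/0.24 = 127.3 min.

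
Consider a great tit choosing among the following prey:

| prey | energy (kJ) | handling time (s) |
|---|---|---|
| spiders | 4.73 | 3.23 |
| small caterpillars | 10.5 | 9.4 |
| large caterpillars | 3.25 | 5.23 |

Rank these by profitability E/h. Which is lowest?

Profitability E/h (kJ/s): spiders = 4.73/3.23 = 1.46, small caterpillars = 10.5/9.4 = 1.12, large caterpillars = 3.25/5.23 = 0.621.
Ranked: spiders > small caterpillars > large caterpillars.

large caterpillars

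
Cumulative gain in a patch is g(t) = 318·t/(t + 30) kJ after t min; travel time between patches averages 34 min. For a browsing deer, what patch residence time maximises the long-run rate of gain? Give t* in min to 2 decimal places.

31.94 min

Maximise g(t)/(T+t): set derivative to zero → g'(t)(T+t) = g(t).
g'(t) = 318·30/(t + 30)². Setting 318·30/(t+30)² = 318t/[(t+30)(34+t)] gives 30(34+t) = t(t+30), so t² = 30×34 = 1020.
t* = √1020 = 31.94 min.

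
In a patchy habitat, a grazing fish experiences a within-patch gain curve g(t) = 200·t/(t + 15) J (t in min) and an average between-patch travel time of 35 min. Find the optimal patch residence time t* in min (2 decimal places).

22.91 min

By the marginal value theorem, leave when the instantaneous gain rate g'(t) equals the habitat-wide average g(t)/(T + t).
g'(t) = 200·15/(t + 15)². Setting 200·15/(t+15)² = 200t/[(t+15)(35+t)] gives 15(35+t) = t(t+15), so t² = 15×35 = 525.
t* = √525 = 22.91 min.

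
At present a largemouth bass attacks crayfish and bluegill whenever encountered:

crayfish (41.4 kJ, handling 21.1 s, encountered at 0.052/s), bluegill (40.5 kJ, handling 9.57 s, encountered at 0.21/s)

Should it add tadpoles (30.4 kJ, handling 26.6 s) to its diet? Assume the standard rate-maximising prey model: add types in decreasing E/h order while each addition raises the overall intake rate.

No

Current rate: (0.052×41.4 + 0.21×40.5)/(1 + 0.052×21.1 + 0.21×9.57) = 2.595 kJ/s.
tadpoles: E/h = 30.4/26.6 = 1.143 kJ/s.
1.143 < 2.595, so adding tadpoles would lower the average — exclude it.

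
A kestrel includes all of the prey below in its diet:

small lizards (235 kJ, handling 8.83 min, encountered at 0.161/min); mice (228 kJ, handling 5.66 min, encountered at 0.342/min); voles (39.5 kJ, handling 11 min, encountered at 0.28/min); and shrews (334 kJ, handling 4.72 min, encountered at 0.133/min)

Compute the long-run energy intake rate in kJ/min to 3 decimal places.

21.239 kJ/min

R = (0.161×235 + 0.342×228 + 0.28×39.5 + 0.133×334) / (1 + 0.161×8.83 + 0.342×5.66 + 0.28×11 + 0.133×4.72) = 171.3/8.065 = 21.24 kJ/min.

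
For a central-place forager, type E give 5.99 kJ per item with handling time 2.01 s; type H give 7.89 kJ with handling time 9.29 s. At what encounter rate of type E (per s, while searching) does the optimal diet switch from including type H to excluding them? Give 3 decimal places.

0.198 per s

Drop type H once their profitability E₂/h₂ falls below the rate achievable on type E alone: E₂/h₂ = λE₁/(1 + λh₁).
Solve for λ: λE₁h₂ = E₂(1 + λh₁) → λ(E₁h₂ − E₂h₁) = E₂ → λ = E₂/(E₁h₂ − E₂h₁).
λ = 7.89/(5.99×9.29 − 7.89×2.01) = 7.89/39.79 = 0.1983 per s.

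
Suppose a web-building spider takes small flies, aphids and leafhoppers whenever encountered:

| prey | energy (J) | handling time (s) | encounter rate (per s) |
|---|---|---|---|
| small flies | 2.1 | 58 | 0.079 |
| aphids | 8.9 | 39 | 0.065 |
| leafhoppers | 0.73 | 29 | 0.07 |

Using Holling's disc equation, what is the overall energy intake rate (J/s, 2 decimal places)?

R = (0.079×2.1 + 0.065×8.9 + 0.07×0.73) / (1 + 0.079×58 + 0.065×39 + 0.07×29) = 0.7955/10.15 = 0.0784 J/s.

0.08 J/s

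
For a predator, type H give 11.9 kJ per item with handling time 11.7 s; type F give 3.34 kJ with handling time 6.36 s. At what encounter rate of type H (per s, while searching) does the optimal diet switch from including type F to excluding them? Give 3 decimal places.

0.091 per s

At the threshold, the rate on type H alone equals the profitability of type F: λ·11.9/(1 + λ·11.7) = 3.34/6.36 = 0.5252.
Rearranging, λ(11.9 − 0.5252×11.7) = 0.5252, so λ = 0.5252/5.756 = 0.09124 per s.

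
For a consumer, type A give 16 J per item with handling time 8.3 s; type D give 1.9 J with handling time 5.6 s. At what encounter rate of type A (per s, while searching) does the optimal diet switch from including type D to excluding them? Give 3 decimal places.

At the threshold, the rate on type A alone equals the profitability of type D: λ·16/(1 + λ·8.3) = 1.9/5.6 = 0.3393.
Rearranging, λ(16 − 0.3393×8.3) = 0.3393, so λ = 0.3393/13.18 = 0.02573 per s.

0.026 per s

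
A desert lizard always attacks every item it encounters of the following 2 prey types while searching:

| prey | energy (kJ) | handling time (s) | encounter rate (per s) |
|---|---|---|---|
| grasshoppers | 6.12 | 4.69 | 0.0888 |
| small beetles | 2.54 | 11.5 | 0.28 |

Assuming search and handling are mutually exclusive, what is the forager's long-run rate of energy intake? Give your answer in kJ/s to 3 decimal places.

R = Σλ_iE_i / (1 + Σλ_ih_i)
Numerator: 0.0888×6.12 + 0.28×2.54 = 1.255
Denominator: 1 + 0.0888×4.69 + 0.28×11.5 = 4.636
R = 1.255/4.636 = 0.2706 kJ/s

0.271 kJ/s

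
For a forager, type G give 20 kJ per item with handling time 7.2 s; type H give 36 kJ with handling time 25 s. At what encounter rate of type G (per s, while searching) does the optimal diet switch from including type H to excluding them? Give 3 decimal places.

Drop type H once their profitability E₂/h₂ falls below the rate achievable on type G alone: E₂/h₂ = λE₁/(1 + λh₁).
Solve for λ: λE₁h₂ = E₂(1 + λh₁) → λ(E₁h₂ − E₂h₁) = E₂ → λ = E₂/(E₁h₂ − E₂h₁).
λ = 36/(20×25 − 36×7.2) = 36/240.8 = 0.1495 per s.

0.150 per s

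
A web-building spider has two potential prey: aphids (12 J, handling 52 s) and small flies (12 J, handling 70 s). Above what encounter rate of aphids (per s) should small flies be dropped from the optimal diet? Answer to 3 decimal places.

Drop small flies once their profitability E₂/h₂ falls below the rate achievable on aphids alone: E₂/h₂ = λE₁/(1 + λh₁).
Solve for λ: λE₁h₂ = E₂(1 + λh₁) → λ(E₁h₂ − E₂h₁) = E₂ → λ = E₂/(E₁h₂ − E₂h₁).
λ = 12/(12×70 − 12×52) = 12/216 = 0.05556 per s.

0.056 per s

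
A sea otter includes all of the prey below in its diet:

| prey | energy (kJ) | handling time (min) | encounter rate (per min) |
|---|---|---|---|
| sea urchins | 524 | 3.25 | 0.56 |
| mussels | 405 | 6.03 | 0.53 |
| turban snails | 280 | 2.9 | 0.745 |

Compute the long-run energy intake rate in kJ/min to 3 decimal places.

87.653 kJ/min

Energy encountered per unit search time: 0.56×524 + 0.53×405 + 0.745×280 = 716.7 kJ/min.
Handling time per unit search time: 0.56×3.25 + 0.53×6.03 + 0.745×2.9 = 7.176.
Rate = 716.7/(1 + 7.176) = 87.65 kJ/min.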